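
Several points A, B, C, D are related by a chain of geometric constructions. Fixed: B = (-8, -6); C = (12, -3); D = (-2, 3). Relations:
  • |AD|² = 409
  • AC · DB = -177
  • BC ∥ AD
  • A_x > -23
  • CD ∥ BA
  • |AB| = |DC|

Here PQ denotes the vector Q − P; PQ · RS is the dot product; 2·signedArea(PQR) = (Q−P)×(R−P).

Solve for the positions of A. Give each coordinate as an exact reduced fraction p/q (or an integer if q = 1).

1. A_x = -22  [BC ∥ AD ∩ CD ∥ BA]
2. A_y = 0  [BC ∥ AD ∩ CD ∥ BA]
   → A = (-22, 0)

A = (-22, 0)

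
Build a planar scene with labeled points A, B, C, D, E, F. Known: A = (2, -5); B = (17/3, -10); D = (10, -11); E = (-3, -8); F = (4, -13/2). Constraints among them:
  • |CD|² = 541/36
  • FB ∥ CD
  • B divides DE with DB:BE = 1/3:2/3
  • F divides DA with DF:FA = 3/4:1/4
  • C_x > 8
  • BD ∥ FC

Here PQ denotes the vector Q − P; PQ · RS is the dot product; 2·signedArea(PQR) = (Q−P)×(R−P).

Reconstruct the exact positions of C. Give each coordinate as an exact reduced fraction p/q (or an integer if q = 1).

C = (25/3, -15/2)

1. C_x = 25/3  [FB ∥ CD ∩ BD ∥ FC]
2. C_y = -15/2  [FB ∥ CD ∩ BD ∥ FC]
   → C = (25/3, -15/2)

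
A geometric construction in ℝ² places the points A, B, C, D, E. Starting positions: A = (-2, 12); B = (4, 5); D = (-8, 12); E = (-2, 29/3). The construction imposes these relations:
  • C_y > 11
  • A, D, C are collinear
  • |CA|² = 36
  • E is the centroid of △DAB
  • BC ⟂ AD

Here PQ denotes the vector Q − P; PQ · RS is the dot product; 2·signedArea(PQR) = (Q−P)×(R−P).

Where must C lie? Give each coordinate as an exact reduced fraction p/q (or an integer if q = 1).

C = (4, 12)

1. C_x = 4  [A, D, C are collinear ∩ BC ⟂ AD]
2. C_y = 12  [A, D, C are collinear ∩ BC ⟂ AD]
   → C = (4, 12)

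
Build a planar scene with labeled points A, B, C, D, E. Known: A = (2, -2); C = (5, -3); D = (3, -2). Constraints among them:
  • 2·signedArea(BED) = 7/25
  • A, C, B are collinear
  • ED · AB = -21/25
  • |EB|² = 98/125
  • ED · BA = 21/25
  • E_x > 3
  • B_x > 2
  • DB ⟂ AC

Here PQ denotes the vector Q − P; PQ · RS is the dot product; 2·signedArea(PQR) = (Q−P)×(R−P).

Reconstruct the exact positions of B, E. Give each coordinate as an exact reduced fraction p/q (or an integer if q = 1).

B = (29/10, -23/10)
E = (187/50, -129/50)

1. B_x = 29/10  [A, C, B are collinear ∩ DB ⟂ AC]
2. B_y = -23/10  [A, C, B are collinear ∩ DB ⟂ AC]
   → B = (29/10, -23/10)
3. E_x = 187/50  [line 9/10·x + -3/10·y + -207/50 = 0 ∩ |EB|² = 98/125]
4. E_y = -129/50  [line 9/10·x + -3/10·y + -207/50 = 0 ∩ |EB|² = 98/125]
   → E = (187/50, -129/50)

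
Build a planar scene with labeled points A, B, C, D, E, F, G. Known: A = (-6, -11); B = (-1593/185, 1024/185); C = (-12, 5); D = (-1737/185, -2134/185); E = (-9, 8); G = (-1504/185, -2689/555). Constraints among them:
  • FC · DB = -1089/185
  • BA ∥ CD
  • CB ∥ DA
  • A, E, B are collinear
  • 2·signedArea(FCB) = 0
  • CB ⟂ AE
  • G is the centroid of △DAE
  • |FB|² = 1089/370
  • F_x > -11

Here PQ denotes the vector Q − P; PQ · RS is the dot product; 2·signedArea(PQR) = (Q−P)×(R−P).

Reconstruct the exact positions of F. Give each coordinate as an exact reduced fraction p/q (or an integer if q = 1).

1. F_x = -3813/370  [2·signedArea(FCB) = 0 ∩ FC · DB = -1089/185]
2. F_y = 1949/370  [2·signedArea(FCB) = 0 ∩ FC · DB = -1089/185]
   → F = (-3813/370, 1949/370)

F = (-3813/370, 1949/370)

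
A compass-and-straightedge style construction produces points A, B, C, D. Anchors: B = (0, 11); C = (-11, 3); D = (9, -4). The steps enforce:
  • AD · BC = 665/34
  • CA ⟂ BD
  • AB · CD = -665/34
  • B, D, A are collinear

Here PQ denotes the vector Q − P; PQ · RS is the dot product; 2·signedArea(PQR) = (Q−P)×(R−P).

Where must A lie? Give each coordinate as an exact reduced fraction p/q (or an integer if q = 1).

A = (21/34, 339/34)

1. A_x = 21/34  [B, D, A are collinear ∩ CA ⟂ BD]
2. A_y = 339/34  [B, D, A are collinear ∩ CA ⟂ BD]
   → A = (21/34, 339/34)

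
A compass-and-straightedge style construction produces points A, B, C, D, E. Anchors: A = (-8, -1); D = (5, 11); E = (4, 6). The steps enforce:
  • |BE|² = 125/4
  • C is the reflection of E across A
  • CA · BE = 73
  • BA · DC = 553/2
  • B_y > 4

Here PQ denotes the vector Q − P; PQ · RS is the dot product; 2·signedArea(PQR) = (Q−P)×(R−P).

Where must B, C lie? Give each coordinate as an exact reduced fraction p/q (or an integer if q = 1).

B = (-3/2, 5)
C = (-20, -8)

1. C_x = -20  [C is the reflection of E across A]
2. C_y = -8  [C is the reflection of E across A]
   → C = (-20, -8)
3. B_x = -3/2  [BA · DC = 553/2 ∩ CA · BE = 73]
4. B_y = 5  [BA · DC = 553/2 ∩ CA · BE = 73]
   → B = (-3/2, 5)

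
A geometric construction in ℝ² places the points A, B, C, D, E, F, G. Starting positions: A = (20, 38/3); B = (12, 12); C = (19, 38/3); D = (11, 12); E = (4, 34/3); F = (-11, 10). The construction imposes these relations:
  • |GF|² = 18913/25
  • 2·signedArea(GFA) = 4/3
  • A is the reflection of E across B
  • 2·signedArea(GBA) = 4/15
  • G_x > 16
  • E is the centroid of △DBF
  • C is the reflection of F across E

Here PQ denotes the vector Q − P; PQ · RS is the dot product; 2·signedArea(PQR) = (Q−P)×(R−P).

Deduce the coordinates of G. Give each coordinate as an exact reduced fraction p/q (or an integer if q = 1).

1. G_x = 82/5  [2·signedArea(GFA) = 4/3 ∩ 2·signedArea(GBA) = 4/15]
2. G_y = 62/5  [2·signedArea(GFA) = 4/3 ∩ 2·signedArea(GBA) = 4/15]
   → G = (82/5, 62/5)

G = (82/5, 62/5)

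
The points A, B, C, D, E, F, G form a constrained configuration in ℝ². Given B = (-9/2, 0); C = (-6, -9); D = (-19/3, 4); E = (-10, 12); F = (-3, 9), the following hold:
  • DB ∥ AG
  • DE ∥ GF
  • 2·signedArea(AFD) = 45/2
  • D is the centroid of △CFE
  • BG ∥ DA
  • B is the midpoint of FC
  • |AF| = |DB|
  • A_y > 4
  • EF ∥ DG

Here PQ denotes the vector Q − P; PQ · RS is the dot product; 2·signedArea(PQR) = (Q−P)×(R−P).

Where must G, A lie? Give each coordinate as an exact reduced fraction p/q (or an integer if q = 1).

1. G_x = 2/3  [DE ∥ GF ∩ EF ∥ DG]
2. G_y = 1  [DE ∥ GF ∩ EF ∥ DG]
   → G = (2/3, 1)
3. A_x = -7/6  [DB ∥ AG ∩ BG ∥ DA]
4. A_y = 5  [DB ∥ AG ∩ BG ∥ DA]
   → A = (-7/6, 5)

A = (-7/6, 5)
G = (2/3, 1)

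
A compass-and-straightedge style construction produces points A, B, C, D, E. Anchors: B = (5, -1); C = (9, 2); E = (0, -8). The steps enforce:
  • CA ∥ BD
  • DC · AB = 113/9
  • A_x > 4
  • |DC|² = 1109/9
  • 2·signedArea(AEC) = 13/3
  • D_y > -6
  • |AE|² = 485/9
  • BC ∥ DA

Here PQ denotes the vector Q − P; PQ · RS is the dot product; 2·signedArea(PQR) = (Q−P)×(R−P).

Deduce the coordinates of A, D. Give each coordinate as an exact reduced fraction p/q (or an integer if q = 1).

1. A_x = 14/3  [line -10·x + 9·y + 203/3 = 0 ∩ |AE|² = 485/9]
2. A_y = -7/3  [line -10·x + 9·y + 203/3 = 0 ∩ |AE|² = 485/9]
   → A = (14/3, -7/3)
3. D_x = 2/3  [BC ∥ DA ∩ CA ∥ BD]
4. D_y = -16/3  [BC ∥ DA ∩ CA ∥ BD]
   → D = (2/3, -16/3)

A = (14/3, -7/3)
D = (2/3, -16/3)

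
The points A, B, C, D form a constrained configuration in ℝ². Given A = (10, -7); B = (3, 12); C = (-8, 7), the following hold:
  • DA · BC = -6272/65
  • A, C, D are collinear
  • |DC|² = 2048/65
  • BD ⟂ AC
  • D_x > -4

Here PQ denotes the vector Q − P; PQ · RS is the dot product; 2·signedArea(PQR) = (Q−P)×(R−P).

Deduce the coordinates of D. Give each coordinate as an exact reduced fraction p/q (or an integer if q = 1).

D = (-232/65, 231/65)

1. D_x = -232/65  [A, C, D are collinear ∩ BD ⟂ AC]
2. D_y = 231/65  [A, C, D are collinear ∩ BD ⟂ AC]
   → D = (-232/65, 231/65)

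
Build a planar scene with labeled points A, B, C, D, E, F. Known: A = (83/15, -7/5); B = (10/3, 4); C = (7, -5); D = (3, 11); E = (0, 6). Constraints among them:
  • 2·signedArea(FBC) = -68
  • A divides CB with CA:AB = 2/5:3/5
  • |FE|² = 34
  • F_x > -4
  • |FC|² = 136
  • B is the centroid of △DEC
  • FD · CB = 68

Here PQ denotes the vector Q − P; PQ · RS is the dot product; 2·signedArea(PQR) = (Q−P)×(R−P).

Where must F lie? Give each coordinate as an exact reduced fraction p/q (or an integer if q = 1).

F = (-3, 1)

1. F_x = -3  [FD · CB = 68 ∩ 2·signedArea(FBC) = -68]
2. F_y = 1  [FD · CB = 68 ∩ 2·signedArea(FBC) = -68]
   → F = (-3, 1)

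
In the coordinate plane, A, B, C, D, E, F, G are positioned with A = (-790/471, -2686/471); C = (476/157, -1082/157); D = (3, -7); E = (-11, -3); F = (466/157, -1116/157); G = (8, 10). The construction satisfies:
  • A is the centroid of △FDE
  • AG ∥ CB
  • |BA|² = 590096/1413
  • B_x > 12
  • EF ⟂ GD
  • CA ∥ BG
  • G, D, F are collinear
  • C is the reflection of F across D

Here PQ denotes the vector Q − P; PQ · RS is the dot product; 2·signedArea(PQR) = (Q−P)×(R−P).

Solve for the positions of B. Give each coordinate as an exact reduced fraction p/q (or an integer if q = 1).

B = (5986/471, 4150/471)

1. B_x = 5986/471  [CA ∥ BG ∩ AG ∥ CB]
2. B_y = 4150/471  [CA ∥ BG ∩ AG ∥ CB]
   → B = (5986/471, 4150/471)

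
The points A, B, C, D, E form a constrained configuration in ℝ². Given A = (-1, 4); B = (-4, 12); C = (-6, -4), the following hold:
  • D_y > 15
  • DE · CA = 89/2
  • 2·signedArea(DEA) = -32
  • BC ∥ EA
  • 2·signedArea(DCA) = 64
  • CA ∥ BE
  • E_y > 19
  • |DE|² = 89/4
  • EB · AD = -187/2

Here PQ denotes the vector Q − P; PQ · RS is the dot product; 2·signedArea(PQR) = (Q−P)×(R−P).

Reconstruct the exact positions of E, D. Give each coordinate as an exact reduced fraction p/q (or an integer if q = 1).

1. E_x = 1  [BC ∥ EA ∩ CA ∥ BE]
2. E_y = 20  [BC ∥ EA ∩ CA ∥ BE]
   → E = (1, 20)
3. D_x = -3/2  [2·signedArea(DEA) = -32 ∩ 2·signedArea(DCA) = 64]
4. D_y = 16  [2·signedArea(DEA) = -32 ∩ 2·signedArea(DCA) = 64]
   → D = (-3/2, 16)

D = (-3/2, 16)
E = (1, 20)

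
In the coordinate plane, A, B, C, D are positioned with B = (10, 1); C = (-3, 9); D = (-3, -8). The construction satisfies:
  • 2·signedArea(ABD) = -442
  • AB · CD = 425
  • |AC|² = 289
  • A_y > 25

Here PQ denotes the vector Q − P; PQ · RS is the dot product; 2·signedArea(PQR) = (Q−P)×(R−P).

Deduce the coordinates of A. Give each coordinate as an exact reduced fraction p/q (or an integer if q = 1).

1. A_x = -3  [2·signedArea(ABD) = -442 ∩ AB · CD = 425]
2. A_y = 26  [2·signedArea(ABD) = -442 ∩ AB · CD = 425]
   → A = (-3, 26)

A = (-3, 26)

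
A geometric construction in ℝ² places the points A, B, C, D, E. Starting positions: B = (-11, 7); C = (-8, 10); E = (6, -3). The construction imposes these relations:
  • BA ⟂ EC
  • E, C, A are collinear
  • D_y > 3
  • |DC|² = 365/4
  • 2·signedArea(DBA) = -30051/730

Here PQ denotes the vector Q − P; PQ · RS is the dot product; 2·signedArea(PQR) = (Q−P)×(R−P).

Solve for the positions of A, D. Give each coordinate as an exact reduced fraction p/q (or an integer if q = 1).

A = (-2962/365, 3689/365)
D = (-1, 7/2)

1. A_x = -2962/365  [E, C, A are collinear ∩ BA ⟂ EC]
2. A_y = 3689/365  [E, C, A are collinear ∩ BA ⟂ EC]
   → A = (-2962/365, 3689/365)
3. D_x = -1  [line -1134/365·x + 1053/365·y + -9639/730 = 0 ∩ |DC|² = 365/4]
4. D_y = 7/2  [line -1134/365·x + 1053/365·y + -9639/730 = 0 ∩ |DC|² = 365/4]
   → D = (-1, 7/2)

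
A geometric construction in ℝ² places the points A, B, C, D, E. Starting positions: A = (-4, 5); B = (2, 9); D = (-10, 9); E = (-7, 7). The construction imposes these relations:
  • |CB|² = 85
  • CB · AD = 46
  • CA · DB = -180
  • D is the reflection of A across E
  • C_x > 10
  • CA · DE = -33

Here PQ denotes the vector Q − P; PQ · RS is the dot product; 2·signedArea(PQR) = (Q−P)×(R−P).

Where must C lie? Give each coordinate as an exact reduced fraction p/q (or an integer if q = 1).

1. C_x = 11  [CA · DB = -180 ∩ CA · DE = -33]
2. C_y = 11  [CA · DB = -180 ∩ CA · DE = -33]
   → C = (11, 11)

C = (11, 11)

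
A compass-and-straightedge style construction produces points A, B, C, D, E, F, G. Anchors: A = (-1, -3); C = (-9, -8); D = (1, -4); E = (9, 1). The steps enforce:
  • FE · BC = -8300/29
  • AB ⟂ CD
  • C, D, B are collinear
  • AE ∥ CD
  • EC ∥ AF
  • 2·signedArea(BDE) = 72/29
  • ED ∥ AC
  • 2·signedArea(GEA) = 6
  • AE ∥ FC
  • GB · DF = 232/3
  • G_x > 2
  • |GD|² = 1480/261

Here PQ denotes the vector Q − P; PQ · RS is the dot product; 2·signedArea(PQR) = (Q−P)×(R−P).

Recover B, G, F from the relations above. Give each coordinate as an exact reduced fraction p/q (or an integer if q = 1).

B = (-11/29, -132/29)
F = (-19, -12)
G = (221/87, -190/87)

1. B_x = -11/29  [C, D, B are collinear ∩ AB ⟂ CD]
2. B_y = -132/29  [C, D, B are collinear ∩ AB ⟂ CD]
   → B = (-11/29, -132/29)
3. G_x = 221/87  [line 4·x + -10·y + -32 = 0 ∩ |GD|² = 1480/261]
4. G_y = -190/87  [line 4·x + -10·y + -32 = 0 ∩ |GD|² = 1480/261]
   → G = (221/87, -190/87)
5. F_x = -19  [AE ∥ FC ∩ EC ∥ AF]
6. F_y = -12  [AE ∥ FC ∩ EC ∥ AF]
   → F = (-19, -12)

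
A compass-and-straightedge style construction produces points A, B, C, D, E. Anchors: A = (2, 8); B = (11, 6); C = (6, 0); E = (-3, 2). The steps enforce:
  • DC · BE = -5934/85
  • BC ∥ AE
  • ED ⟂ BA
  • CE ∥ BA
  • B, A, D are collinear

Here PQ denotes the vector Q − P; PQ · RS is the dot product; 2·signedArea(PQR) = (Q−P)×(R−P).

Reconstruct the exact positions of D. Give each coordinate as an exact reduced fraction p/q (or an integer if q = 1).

1. D_x = -127/85  [B, A, D are collinear ∩ ED ⟂ BA]
2. D_y = 746/85  [B, A, D are collinear ∩ ED ⟂ BA]
   → D = (-127/85, 746/85)

D = (-127/85, 746/85)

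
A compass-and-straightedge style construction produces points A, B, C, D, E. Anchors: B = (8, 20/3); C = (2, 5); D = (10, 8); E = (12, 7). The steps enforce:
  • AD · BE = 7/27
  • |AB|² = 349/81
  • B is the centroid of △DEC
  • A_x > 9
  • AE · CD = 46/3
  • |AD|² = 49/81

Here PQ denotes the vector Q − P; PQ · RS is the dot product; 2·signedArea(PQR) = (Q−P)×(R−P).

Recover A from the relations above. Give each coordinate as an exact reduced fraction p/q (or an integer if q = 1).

A = (10, 65/9)

1. A_x = 10  [AD · BE = 7/27 ∩ AE · CD = 46/3]
2. A_y = 65/9  [AD · BE = 7/27 ∩ AE · CD = 46/3]
   → A = (10, 65/9)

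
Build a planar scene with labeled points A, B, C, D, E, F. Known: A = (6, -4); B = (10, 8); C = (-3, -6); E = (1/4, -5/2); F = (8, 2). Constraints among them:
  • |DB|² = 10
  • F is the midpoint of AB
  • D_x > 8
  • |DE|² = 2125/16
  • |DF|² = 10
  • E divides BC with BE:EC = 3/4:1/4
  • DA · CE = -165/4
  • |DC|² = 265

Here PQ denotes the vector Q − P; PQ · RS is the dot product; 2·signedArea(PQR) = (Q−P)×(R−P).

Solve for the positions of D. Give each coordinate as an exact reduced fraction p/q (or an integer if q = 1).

1. D_x = 9  [line -13/4·x + -7/2·y + 187/4 = 0 ∩ |DE|² = 2125/16]
2. D_y = 5  [line -13/4·x + -7/2·y + 187/4 = 0 ∩ |DE|² = 2125/16]
   → D = (9, 5)

D = (9, 5)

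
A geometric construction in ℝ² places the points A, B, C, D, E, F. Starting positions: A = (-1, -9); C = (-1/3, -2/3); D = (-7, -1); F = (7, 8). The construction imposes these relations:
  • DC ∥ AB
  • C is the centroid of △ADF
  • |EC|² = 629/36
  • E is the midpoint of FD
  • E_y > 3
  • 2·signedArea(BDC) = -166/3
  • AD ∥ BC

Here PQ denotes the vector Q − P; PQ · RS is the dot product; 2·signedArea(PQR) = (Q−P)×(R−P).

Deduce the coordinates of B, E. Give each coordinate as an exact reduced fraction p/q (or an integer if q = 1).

B = (17/3, -26/3)
E = (0, 7/2)

1. B_x = 17/3  [AD ∥ BC ∩ DC ∥ AB]
2. B_y = -26/3  [AD ∥ BC ∩ DC ∥ AB]
   → B = (17/3, -26/3)
3. E_x = 0  [E is the midpoint of FD]
4. E_y = 7/2  [E is the midpoint of FD]
   → E = (0, 7/2)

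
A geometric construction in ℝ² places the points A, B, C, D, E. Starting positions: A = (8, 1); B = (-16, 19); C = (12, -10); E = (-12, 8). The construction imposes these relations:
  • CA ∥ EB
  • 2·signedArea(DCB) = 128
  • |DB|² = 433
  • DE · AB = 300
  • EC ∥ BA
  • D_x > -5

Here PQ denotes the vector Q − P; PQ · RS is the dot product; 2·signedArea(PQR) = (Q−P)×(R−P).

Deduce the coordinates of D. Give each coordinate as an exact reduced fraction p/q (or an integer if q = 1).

1. D_x = -4  [2·signedArea(DCB) = 128 ∩ DE · AB = 300]
2. D_y = 2  [2·signedArea(DCB) = 128 ∩ DE · AB = 300]
   → D = (-4, 2)

D = (-4, 2)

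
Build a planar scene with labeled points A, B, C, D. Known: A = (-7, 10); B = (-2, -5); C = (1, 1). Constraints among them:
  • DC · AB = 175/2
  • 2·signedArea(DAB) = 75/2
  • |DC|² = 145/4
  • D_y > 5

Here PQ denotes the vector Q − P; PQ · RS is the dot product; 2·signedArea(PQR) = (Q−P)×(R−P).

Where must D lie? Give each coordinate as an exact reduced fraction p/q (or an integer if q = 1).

1. D_x = -3  [2·signedArea(DAB) = 75/2 ∩ DC · AB = 175/2]
2. D_y = 11/2  [2·signedArea(DAB) = 75/2 ∩ DC · AB = 175/2]
   → D = (-3, 11/2)

D = (-3, 11/2)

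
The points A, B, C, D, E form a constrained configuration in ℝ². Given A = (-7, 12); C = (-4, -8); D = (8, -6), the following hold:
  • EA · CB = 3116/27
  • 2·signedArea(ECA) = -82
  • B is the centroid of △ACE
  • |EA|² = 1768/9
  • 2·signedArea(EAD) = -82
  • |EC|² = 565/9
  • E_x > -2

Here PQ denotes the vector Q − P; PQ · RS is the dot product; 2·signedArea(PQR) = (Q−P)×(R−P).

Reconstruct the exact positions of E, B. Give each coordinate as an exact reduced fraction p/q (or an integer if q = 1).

B = (-4, 10/9)
E = (-1, -2/3)

1. E_x = -1  [2·signedArea(ECA) = -82 ∩ 2·signedArea(EAD) = -82]
2. E_y = -2/3  [2·signedArea(ECA) = -82 ∩ 2·signedArea(EAD) = -82]
   → E = (-1, -2/3)
3. B_x = -4  [EA · CB = 3116/27 ∩ B is the centroid of △ACE]
4. B_y = 10/9  [EA · CB = 3116/27 ∩ B is the centroid of △ACE]
   → B = (-4, 10/9)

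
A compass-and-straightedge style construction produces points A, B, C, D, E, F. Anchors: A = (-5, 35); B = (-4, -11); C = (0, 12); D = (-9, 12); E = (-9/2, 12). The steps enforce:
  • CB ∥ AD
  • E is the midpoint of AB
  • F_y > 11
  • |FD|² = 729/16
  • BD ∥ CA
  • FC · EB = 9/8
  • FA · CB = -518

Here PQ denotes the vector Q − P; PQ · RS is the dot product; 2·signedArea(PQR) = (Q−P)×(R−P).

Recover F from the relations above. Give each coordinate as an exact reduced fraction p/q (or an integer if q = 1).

1. F_x = -9/4  [FC · EB = 9/8 ∩ FA · CB = -518]
2. F_y = 12  [FC · EB = 9/8 ∩ FA · CB = -518]
   → F = (-9/4, 12)

F = (-9/4, 12)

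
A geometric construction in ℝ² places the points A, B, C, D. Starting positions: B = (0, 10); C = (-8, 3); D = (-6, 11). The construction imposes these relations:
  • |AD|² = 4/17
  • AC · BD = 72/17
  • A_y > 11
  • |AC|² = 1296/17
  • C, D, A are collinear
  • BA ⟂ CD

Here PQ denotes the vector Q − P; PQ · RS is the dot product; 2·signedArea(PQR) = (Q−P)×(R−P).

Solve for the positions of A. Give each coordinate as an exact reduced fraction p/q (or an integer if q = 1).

1. A_x = -100/17  [C, D, A are collinear ∩ BA ⟂ CD]
2. A_y = 195/17  [C, D, A are collinear ∩ BA ⟂ CD]
   → A = (-100/17, 195/17)

A = (-100/17, 195/17)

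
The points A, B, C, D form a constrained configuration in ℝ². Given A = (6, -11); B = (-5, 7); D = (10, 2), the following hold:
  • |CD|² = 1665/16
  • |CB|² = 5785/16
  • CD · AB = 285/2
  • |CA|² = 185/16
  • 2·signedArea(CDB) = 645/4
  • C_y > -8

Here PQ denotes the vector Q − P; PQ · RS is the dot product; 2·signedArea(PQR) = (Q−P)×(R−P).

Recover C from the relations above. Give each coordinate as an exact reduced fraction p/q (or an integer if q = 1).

C = (7, -31/4)

1. C_x = 7  [CD · AB = 285/2 ∩ 2·signedArea(CDB) = 645/4]
2. C_y = -31/4  [CD · AB = 285/2 ∩ 2·signedArea(CDB) = 645/4]
   → C = (7, -31/4)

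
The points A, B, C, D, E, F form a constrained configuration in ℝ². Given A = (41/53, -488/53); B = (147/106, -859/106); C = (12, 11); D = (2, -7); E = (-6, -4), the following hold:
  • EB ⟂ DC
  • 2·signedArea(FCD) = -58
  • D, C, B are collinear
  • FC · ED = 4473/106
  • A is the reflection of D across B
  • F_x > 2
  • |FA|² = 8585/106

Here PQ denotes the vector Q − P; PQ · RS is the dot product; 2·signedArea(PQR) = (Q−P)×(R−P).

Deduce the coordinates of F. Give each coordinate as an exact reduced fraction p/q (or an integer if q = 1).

F = (261/106, -39/106)

1. F_x = 261/106  [2·signedArea(FCD) = -58 ∩ FC · ED = 4473/106]
2. F_y = -39/106  [2·signedArea(FCD) = -58 ∩ FC · ED = 4473/106]
   → F = (261/106, -39/106)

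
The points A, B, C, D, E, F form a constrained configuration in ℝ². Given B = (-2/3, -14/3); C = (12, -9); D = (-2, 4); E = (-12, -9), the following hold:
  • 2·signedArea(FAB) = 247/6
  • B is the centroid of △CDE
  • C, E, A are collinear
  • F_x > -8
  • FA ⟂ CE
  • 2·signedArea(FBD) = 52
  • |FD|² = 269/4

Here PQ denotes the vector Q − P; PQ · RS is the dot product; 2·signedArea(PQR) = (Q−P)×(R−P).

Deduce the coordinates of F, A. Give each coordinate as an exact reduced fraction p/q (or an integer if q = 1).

1. F_x = -7  [line -26/3·x + -4/3·y + -64 = 0 ∩ |FD|² = 269/4]
2. F_y = -5/2  [line -26/3·x + -4/3·y + -64 = 0 ∩ |FD|² = 269/4]
   → F = (-7, -5/2)
3. A_x = -7  [C, E, A are collinear ∩ FA ⟂ CE]
4. A_y = -9  [C, E, A are collinear ∩ FA ⟂ CE]
   → A = (-7, -9)

A = (-7, -9)
F = (-7, -5/2)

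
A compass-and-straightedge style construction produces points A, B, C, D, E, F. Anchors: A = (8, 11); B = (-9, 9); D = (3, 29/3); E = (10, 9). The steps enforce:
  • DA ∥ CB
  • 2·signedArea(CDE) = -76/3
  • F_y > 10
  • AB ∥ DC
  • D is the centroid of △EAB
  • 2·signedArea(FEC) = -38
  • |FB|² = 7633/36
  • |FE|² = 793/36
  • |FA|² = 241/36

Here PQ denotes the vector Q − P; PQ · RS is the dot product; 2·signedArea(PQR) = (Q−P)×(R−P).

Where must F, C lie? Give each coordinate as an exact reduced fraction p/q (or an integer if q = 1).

C = (-14, 23/3)
F = (11/2, 31/3)

1. C_x = -14  [DA ∥ CB ∩ AB ∥ DC]
2. C_y = 23/3  [DA ∥ CB ∩ AB ∥ DC]
   → C = (-14, 23/3)
3. F_x = 11/2  [line 4/3·x + -24·y + 722/3 = 0 ∩ |FB|² = 7633/36]
4. F_y = 31/3  [line 4/3·x + -24·y + 722/3 = 0 ∩ |FB|² = 7633/36]
   → F = (11/2, 31/3)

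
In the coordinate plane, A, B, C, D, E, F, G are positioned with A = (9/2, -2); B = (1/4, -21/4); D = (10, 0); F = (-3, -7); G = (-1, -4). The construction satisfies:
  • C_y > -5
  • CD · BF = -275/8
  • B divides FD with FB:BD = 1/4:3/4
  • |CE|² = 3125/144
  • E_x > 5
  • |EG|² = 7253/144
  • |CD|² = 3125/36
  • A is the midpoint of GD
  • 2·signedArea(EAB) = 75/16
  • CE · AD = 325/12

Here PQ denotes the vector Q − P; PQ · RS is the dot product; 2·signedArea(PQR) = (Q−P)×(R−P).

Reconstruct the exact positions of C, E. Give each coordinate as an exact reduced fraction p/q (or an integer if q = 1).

1. E_x = 35/6  [line 13/4·x + -17/4·y + -445/16 = 0 ∩ |EG|² = 7253/144]
2. E_y = -25/12  [line 13/4·x + -17/4·y + -445/16 = 0 ∩ |EG|² = 7253/144]
   → E = (35/6, -25/12)
3. C_x = 5/3  [CE · AD = 325/12 ∩ CD · BF = -275/8]
4. C_y = -25/6  [CE · AD = 325/12 ∩ CD · BF = -275/8]
   → C = (5/3, -25/6)

C = (5/3, -25/6)
E = (35/6, -25/12)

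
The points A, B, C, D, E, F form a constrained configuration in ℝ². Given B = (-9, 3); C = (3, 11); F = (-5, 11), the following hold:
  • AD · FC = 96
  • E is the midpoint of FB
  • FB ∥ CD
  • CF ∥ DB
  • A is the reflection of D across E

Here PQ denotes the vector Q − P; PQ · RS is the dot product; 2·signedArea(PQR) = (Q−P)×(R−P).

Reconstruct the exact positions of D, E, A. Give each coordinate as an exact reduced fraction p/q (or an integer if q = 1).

A = (-13, 11)
D = (-1, 3)
E = (-7, 7)

1. D_x = -1  [CF ∥ DB ∩ FB ∥ CD]
2. D_y = 3  [CF ∥ DB ∩ FB ∥ CD]
   → D = (-1, 3)
3. E_x = -7  [E is the midpoint of FB]
4. E_y = 7  [E is the midpoint of FB]
   → E = (-7, 7)
5. A_x = -13  [A is the reflection of D across E]
6. A_y = 11  [A is the reflection of D across E]
   → A = (-13, 11)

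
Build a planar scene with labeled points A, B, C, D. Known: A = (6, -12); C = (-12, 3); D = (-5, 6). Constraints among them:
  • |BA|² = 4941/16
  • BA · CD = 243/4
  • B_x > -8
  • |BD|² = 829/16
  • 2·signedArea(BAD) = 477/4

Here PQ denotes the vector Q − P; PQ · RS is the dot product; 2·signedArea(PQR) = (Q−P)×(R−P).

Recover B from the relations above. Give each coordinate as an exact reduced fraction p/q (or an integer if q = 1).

B = (-15/2, -3/4)

1. B_x = -15/2  [2·signedArea(BAD) = 477/4 ∩ BA · CD = 243/4]
2. B_y = -3/4  [2·signedArea(BAD) = 477/4 ∩ BA · CD = 243/4]
   → B = (-15/2, -3/4)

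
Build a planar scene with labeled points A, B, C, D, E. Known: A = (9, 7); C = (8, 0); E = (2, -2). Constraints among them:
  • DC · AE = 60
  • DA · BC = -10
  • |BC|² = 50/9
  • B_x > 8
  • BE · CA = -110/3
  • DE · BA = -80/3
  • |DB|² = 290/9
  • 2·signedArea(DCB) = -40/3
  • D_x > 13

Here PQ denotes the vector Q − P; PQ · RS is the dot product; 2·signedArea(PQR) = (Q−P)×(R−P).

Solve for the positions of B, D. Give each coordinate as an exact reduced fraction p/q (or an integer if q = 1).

B = (25/3, 7/3)
D = (14, 2)

1. B_x = 25/3  [line -1·x + -7·y + 74/3 = 0 ∩ |BC|² = 50/9]
2. B_y = 7/3  [line -1·x + -7·y + 74/3 = 0 ∩ |BC|² = 50/9]
   → B = (25/3, 7/3)
3. D_x = 14  [DA · BC = -10 ∩ 2·signedArea(DCB) = -40/3]
4. D_y = 2  [DA · BC = -10 ∩ 2·signedArea(DCB) = -40/3]
   → D = (14, 2)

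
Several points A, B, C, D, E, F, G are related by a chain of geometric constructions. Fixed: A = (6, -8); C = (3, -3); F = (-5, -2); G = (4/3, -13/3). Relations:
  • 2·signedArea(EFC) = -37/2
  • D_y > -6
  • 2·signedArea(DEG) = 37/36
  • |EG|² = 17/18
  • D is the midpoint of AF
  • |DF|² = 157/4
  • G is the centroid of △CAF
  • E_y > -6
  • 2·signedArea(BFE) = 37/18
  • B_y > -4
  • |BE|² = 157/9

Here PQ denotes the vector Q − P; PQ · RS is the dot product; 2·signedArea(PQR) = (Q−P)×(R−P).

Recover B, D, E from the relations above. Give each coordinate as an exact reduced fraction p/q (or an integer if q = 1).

B = (-11/6, -19/6)
D = (1/2, -5)
E = (11/6, -31/6)

1. D_x = 1/2  [D is the midpoint of AF]
2. D_y = -5  [D is the midpoint of AF]
   → D = (1/2, -5)
3. E_x = 11/6  [2·signedArea(EFC) = -37/2 ∩ 2·signedArea(DEG) = 37/36]
4. E_y = -31/6  [2·signedArea(EFC) = -37/2 ∩ 2·signedArea(DEG) = 37/36]
   → E = (11/6, -31/6)
5. B_x = -11/6  [line 19/6·x + 41/6·y + 247/9 = 0 ∩ |BE|² = 157/9]
6. B_y = -19/6  [line 19/6·x + 41/6·y + 247/9 = 0 ∩ |BE|² = 157/9]
   → B = (-11/6, -19/6)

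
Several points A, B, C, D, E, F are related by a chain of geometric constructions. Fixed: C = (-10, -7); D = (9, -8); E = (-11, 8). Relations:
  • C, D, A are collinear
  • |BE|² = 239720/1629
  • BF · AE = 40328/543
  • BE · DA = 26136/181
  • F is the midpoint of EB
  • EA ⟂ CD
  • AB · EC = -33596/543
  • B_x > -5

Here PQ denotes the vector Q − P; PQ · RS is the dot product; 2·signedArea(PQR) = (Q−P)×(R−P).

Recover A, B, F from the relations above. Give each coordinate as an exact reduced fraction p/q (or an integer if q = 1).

A = (-2133/181, -1250/181)
B = (-2495/543, -1250/543)
F = (-4234/543, 1547/543)

1. A_x = -2133/181  [C, D, A are collinear ∩ EA ⟂ CD]
2. A_y = -1250/181  [C, D, A are collinear ∩ EA ⟂ CD]
   → A = (-2133/181, -1250/181)
3. B_x = -2495/543  [BE · DA = 26136/181 ∩ AB · EC = -33596/543]
4. B_y = -1250/543  [BE · DA = 26136/181 ∩ AB · EC = -33596/543]
   → B = (-2495/543, -1250/543)
5. F_x = -4234/543  [BF · AE = 40328/543 ∩ F is the midpoint of EB]
6. F_y = 1547/543  [BF · AE = 40328/543 ∩ F is the midpoint of EB]
   → F = (-4234/543, 1547/543)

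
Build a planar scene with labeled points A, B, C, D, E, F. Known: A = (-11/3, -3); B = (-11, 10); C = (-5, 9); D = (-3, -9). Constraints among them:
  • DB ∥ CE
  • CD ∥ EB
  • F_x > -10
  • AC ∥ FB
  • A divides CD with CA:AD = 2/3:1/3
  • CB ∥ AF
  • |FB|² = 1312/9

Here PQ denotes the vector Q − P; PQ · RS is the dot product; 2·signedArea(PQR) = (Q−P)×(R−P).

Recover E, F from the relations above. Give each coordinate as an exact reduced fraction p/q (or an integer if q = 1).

E = (-13, 28)
F = (-29/3, -2)

1. E_x = -13  [CD ∥ EB ∩ DB ∥ CE]
2. E_y = 28  [CD ∥ EB ∩ DB ∥ CE]
   → E = (-13, 28)
3. F_x = -29/3  [AC ∥ FB ∩ CB ∥ AF]
4. F_y = -2  [AC ∥ FB ∩ CB ∥ AF]
   → F = (-29/3, -2)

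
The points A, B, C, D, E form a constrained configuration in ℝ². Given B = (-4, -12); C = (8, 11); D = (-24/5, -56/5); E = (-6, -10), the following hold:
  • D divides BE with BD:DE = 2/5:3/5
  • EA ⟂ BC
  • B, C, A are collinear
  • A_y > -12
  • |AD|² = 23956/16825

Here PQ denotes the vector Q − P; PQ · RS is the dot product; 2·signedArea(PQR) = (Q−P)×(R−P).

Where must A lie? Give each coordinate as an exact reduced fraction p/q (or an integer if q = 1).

1. A_x = -2428/673  [B, C, A are collinear ∩ EA ⟂ BC]
2. A_y = -7570/673  [B, C, A are collinear ∩ EA ⟂ BC]
   → A = (-2428/673, -7570/673)

A = (-2428/673, -7570/673)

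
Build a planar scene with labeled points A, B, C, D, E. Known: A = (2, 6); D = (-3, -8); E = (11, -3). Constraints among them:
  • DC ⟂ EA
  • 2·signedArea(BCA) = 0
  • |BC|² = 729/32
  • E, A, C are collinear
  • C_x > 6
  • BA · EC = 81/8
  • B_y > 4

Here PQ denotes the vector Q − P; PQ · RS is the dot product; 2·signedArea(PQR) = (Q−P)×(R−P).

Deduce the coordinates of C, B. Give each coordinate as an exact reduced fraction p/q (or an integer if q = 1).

1. C_x = 13/2  [E, A, C are collinear ∩ DC ⟂ EA]
2. C_y = 3/2  [E, A, C are collinear ∩ DC ⟂ EA]
   → C = (13/2, 3/2)
3. B_x = 25/8  [2·signedArea(BCA) = 0 ∩ BA · EC = 81/8]
4. B_y = 39/8  [2·signedArea(BCA) = 0 ∩ BA · EC = 81/8]
   → B = (25/8, 39/8)

B = (25/8, 39/8)
C = (13/2, 3/2)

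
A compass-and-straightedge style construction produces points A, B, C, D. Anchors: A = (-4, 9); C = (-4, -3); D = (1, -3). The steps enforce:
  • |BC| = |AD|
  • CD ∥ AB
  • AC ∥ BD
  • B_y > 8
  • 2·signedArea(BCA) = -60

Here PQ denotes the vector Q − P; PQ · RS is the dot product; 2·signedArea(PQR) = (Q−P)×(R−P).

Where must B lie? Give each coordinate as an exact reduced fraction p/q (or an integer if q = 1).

1. B_x = 1  [AC ∥ BD ∩ CD ∥ AB]
2. B_y = 9  [AC ∥ BD ∩ CD ∥ AB]
   → B = (1, 9)

B = (1, 9)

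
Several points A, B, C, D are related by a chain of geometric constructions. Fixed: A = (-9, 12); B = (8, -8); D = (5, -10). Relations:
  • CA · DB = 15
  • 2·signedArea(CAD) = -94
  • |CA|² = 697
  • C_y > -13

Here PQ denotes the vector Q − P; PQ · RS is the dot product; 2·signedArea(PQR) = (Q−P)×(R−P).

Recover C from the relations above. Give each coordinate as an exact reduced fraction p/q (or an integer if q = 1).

1. C_x = 2  [CA · DB = 15 ∩ 2·signedArea(CAD) = -94]
2. C_y = -12  [CA · DB = 15 ∩ 2·signedArea(CAD) = -94]
   → C = (2, -12)

C = (2, -12)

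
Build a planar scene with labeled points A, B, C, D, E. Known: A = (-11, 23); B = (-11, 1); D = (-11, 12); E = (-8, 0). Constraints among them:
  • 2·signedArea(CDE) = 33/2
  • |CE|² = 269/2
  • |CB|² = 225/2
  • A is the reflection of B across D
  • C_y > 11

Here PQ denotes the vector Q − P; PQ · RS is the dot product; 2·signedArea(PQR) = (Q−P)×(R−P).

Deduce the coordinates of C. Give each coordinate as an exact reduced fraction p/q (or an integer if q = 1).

1. C_x = -19/2  [line 12·x + 3·y + 159/2 = 0 ∩ |CB|² = 225/2]
2. C_y = 23/2  [line 12·x + 3·y + 159/2 = 0 ∩ |CB|² = 225/2]
   → C = (-19/2, 23/2)

C = (-19/2, 23/2)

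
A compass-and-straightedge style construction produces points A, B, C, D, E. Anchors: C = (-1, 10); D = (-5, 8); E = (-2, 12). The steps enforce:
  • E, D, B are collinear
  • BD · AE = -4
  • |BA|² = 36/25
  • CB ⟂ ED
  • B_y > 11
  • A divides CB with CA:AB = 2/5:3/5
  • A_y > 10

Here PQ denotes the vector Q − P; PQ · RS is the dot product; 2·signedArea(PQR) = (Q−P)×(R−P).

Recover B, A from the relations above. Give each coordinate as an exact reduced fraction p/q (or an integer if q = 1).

1. B_x = -13/5  [E, D, B are collinear ∩ CB ⟂ ED]
2. B_y = 56/5  [E, D, B are collinear ∩ CB ⟂ ED]
   → B = (-13/5, 56/5)
3. A_x = -41/25  [A divides CB with CA:AB = 2/5:3/5]
4. A_y = 262/25  [A divides CB with CA:AB = 2/5:3/5]
   → A = (-41/25, 262/25)

A = (-41/25, 262/25)
B = (-13/5, 56/5)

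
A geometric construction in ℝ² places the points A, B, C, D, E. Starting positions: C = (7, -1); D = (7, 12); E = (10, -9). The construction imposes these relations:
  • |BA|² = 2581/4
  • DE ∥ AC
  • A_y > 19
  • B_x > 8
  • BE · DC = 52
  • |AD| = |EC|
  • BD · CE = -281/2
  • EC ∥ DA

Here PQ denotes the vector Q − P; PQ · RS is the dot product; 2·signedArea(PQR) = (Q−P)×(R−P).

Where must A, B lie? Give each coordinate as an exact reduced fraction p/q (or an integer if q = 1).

1. A_x = 4  [DE ∥ AC ∩ EC ∥ DA]
2. A_y = 20  [DE ∥ AC ∩ EC ∥ DA]
   → A = (4, 20)
3. B_x = 17/2  [BE · DC = 52 ∩ BD · CE = -281/2]
4. B_y = -5  [BE · DC = 52 ∩ BD · CE = -281/2]
   → B = (17/2, -5)

A = (4, 20)
B = (17/2, -5)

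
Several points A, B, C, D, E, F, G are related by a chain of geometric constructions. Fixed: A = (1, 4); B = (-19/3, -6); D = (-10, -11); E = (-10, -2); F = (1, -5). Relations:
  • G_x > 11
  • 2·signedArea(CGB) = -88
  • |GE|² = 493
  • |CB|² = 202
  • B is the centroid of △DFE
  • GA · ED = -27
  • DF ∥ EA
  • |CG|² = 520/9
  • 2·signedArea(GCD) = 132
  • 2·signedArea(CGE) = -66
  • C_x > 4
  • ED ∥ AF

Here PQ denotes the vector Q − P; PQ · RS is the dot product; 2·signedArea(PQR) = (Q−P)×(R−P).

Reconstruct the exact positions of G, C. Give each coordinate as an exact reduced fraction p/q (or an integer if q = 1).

1. G_y = 1  [GA · ED = -27]
2. G_x = 12  [|GE|² = 493]
   → G = (12, 1)
3. C_x = 14/3  [2·signedArea(CGE) = -66 ∩ 2·signedArea(GCD) = 132]
4. C_y = 3  [2·signedArea(CGE) = -66 ∩ 2·signedArea(GCD) = 132]
   → C = (14/3, 3)

C = (14/3, 3)
G = (12, 1)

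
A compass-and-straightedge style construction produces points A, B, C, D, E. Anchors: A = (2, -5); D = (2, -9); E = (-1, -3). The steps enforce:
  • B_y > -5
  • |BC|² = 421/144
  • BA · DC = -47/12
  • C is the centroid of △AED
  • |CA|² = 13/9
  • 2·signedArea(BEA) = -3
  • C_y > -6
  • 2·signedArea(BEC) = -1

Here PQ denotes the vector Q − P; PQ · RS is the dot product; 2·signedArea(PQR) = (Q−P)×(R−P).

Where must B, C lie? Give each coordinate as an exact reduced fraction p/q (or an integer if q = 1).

1. C_x = 1  [C is the centroid of △AED]
2. C_y = -17/3  [C is the centroid of △AED]
   → C = (1, -17/3)
3. B_x = -1/4  [2·signedArea(BEC) = -1 ∩ 2·signedArea(BEA) = -3]
4. B_y = -9/2  [2·signedArea(BEC) = -1 ∩ 2·signedArea(BEA) = -3]
   → B = (-1/4, -9/2)

B = (-1/4, -9/2)
C = (1, -17/3)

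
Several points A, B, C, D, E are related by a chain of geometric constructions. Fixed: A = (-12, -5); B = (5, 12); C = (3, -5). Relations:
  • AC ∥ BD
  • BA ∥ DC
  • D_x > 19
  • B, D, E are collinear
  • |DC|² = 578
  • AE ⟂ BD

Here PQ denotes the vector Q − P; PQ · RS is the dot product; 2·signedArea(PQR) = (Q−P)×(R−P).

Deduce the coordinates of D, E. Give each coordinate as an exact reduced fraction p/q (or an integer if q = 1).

D = (20, 12)
E = (-12, 12)

1. D_x = 20  [BA ∥ DC ∩ AC ∥ BD]
2. D_y = 12  [BA ∥ DC ∩ AC ∥ BD]
   → D = (20, 12)
3. E_x = -12  [B, D, E are collinear ∩ AE ⟂ BD]
4. E_y = 12  [B, D, E are collinear ∩ AE ⟂ BD]
   → E = (-12, 12)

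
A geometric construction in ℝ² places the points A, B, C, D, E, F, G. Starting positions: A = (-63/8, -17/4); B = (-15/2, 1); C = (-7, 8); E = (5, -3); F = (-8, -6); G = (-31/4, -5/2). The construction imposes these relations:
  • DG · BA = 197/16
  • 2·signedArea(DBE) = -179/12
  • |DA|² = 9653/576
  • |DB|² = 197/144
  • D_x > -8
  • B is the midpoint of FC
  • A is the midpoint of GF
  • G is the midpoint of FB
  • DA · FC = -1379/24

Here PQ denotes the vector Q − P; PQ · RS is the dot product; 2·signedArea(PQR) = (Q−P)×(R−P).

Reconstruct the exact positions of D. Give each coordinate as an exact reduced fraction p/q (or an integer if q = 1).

1. D_x = -91/12  [2·signedArea(DBE) = -179/12 ∩ DA · FC = -1379/24]
2. D_y = -1/6  [2·signedArea(DBE) = -179/12 ∩ DA · FC = -1379/24]
   → D = (-91/12, -1/6)

D = (-91/12, -1/6)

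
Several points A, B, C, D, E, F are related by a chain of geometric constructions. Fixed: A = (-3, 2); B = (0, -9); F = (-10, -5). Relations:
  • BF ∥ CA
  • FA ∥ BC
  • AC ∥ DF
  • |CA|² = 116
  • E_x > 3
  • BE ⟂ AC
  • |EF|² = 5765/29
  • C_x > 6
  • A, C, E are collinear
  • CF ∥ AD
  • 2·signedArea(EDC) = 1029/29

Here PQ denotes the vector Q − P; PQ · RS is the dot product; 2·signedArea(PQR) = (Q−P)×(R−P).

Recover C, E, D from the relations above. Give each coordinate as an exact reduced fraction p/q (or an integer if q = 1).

1. C_x = 7  [BF ∥ CA ∩ FA ∥ BC]
2. C_y = -2  [BF ∥ CA ∩ FA ∥ BC]
   → C = (7, -2)
3. E_x = 98/29  [A, C, E are collinear ∩ BE ⟂ AC]
4. E_y = -16/29  [A, C, E are collinear ∩ BE ⟂ AC]
   → E = (98/29, -16/29)
5. D_x = -20  [AC ∥ DF ∩ CF ∥ AD]
6. D_y = -1  [AC ∥ DF ∩ CF ∥ AD]
   → D = (-20, -1)

C = (7, -2)
D = (-20, -1)
E = (98/29, -16/29)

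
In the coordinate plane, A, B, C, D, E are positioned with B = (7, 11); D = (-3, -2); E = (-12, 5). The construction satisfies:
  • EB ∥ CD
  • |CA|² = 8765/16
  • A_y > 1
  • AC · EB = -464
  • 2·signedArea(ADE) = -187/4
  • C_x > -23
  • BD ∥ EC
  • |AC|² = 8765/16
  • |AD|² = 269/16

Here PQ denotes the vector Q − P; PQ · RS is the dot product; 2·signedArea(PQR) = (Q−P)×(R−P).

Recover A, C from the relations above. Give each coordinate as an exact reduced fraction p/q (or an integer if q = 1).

1. C_x = -22  [EB ∥ CD ∩ BD ∥ EC]
2. C_y = -8  [EB ∥ CD ∩ BD ∥ EC]
   → C = (-22, -8)
3. A_x = -1/2  [AC · EB = -464 ∩ 2·signedArea(ADE) = -187/4]
4. A_y = 5/4  [AC · EB = -464 ∩ 2·signedArea(ADE) = -187/4]
   → A = (-1/2, 5/4)

A = (-1/2, 5/4)
C = (-22, -8)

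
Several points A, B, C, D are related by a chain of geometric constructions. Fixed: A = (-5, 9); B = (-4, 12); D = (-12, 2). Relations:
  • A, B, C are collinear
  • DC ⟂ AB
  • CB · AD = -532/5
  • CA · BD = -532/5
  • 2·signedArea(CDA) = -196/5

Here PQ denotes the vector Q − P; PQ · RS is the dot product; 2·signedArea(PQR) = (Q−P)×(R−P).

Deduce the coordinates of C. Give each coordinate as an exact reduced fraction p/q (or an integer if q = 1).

1. C_x = -39/5  [A, B, C are collinear ∩ DC ⟂ AB]
2. C_y = 3/5  [A, B, C are collinear ∩ DC ⟂ AB]
   → C = (-39/5, 3/5)

C = (-39/5, 3/5)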